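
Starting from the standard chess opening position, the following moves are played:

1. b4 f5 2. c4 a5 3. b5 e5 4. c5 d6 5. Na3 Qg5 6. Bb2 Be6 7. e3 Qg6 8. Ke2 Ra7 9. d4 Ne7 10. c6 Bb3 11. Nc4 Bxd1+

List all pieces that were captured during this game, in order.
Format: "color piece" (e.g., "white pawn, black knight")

Tracking captures:
  Bxd1+: captured white queen

white queen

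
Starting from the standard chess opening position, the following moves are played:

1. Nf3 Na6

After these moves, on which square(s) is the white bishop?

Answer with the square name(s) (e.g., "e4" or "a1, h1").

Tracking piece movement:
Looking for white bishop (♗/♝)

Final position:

  a b c d e f g h
  ─────────────────
8│♜ · ♝ ♛ ♚ ♝ ♞ ♜│8
7│♟ ♟ ♟ ♟ ♟ ♟ ♟ ♟│7
6│♞ · · · · · · ·│6
5│· · · · · · · ·│5
4│· · · · · · · ·│4
3│· · · · · ♘ · ·│3
2│♙ ♙ ♙ ♙ ♙ ♙ ♙ ♙│2
1│♖ ♘ ♗ ♕ ♔ ♗ · ♖│1
  ─────────────────
  a b c d e f g h


c1, f1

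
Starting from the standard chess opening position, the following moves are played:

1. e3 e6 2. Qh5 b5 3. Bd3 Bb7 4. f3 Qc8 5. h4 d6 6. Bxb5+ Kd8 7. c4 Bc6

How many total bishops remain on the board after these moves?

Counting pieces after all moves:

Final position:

  a b c d e f g h
  ─────────────────
8│♜ ♞ ♛ ♚ · ♝ ♞ ♜│8
7│♟ · ♟ · · ♟ ♟ ♟│7
6│· · ♝ ♟ ♟ · · ·│6
5│· ♗ · · · · · ♕│5
4│· · ♙ · · · · ♙│4
3│· · · · ♙ ♙ · ·│3
2│♙ ♙ · ♙ · · ♙ ·│2
1│♖ ♘ ♗ · ♔ · ♘ ♖│1
  ─────────────────
  a b c d e f g h


4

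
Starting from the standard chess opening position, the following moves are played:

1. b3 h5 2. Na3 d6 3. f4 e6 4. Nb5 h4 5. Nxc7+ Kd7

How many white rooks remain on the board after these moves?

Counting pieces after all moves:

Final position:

  a b c d e f g h
  ─────────────────
8│♜ ♞ ♝ ♛ · ♝ ♞ ♜│8
7│♟ ♟ ♘ ♚ · ♟ ♟ ·│7
6│· · · ♟ ♟ · · ·│6
5│· · · · · · · ·│5
4│· · · · · ♙ · ♟│4
3│· ♙ · · · · · ·│3
2│♙ · ♙ ♙ ♙ · ♙ ♙│2
1│♖ · ♗ ♕ ♔ ♗ ♘ ♖│1
  ─────────────────
  a b c d e f g h


2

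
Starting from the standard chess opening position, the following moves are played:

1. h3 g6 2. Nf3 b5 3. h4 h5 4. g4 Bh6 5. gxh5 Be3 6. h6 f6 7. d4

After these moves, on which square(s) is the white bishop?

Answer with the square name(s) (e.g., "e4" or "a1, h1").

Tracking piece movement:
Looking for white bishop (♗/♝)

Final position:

  a b c d e f g h
  ─────────────────
8│♜ ♞ ♝ ♛ ♚ · ♞ ♜│8
7│♟ · ♟ ♟ ♟ · · ·│7
6│· · · · · ♟ ♟ ♙│6
5│· ♟ · · · · · ·│5
4│· · · ♙ · · · ♙│4
3│· · · · ♝ ♘ · ·│3
2│♙ ♙ ♙ · ♙ ♙ · ·│2
1│♖ ♘ ♗ ♕ ♔ ♗ · ♖│1
  ─────────────────
  a b c d e f g h


c1, f1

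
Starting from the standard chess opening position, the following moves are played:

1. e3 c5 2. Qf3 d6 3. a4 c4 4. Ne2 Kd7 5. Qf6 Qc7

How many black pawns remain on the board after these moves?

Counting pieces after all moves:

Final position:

  a b c d e f g h
  ─────────────────
8│♜ ♞ ♝ · · ♝ ♞ ♜│8
7│♟ ♟ ♛ ♚ ♟ ♟ ♟ ♟│7
6│· · · ♟ · ♕ · ·│6
5│· · · · · · · ·│5
4│♙ · ♟ · · · · ·│4
3│· · · · ♙ · · ·│3
2│· ♙ ♙ ♙ ♘ ♙ ♙ ♙│2
1│♖ ♘ ♗ · ♔ ♗ · ♖│1
  ─────────────────
  a b c d e f g h


8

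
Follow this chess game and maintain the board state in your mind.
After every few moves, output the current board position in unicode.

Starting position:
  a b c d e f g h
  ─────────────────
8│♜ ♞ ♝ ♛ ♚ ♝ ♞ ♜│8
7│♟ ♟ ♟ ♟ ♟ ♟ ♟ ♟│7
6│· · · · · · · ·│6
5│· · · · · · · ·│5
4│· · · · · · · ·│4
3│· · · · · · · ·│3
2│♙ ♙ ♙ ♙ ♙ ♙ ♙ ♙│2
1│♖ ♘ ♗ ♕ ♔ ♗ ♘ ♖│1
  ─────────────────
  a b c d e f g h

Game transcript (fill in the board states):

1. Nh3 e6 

  a b c d e f g h
  ─────────────────
8│♜ ♞ ♝ ♛ ♚ ♝ ♞ ♜│8
7│♟ ♟ ♟ ♟ · ♟ ♟ ♟│7
6│· · · · ♟ · · ·│6
5│· · · · · · · ·│5
4│· · · · · · · ·│4
3│· · · · · · · ♘│3
2│♙ ♙ ♙ ♙ ♙ ♙ ♙ ♙│2
1│♖ ♘ ♗ ♕ ♔ ♗ · ♖│1
  ─────────────────
  a b c d e f g h

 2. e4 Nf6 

  a b c d e f g h
  ─────────────────
8│♜ ♞ ♝ ♛ ♚ ♝ · ♜│8
7│♟ ♟ ♟ ♟ · ♟ ♟ ♟│7
6│· · · · ♟ ♞ · ·│6
5│· · · · · · · ·│5
4│· · · · ♙ · · ·│4
3│· · · · · · · ♘│3
2│♙ ♙ ♙ ♙ · ♙ ♙ ♙│2
1│♖ ♘ ♗ ♕ ♔ ♗ · ♖│1
  ─────────────────
  a b c d e f g h

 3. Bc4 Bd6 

  a b c d e f g h
  ─────────────────
8│♜ ♞ ♝ ♛ ♚ · · ♜│8
7│♟ ♟ ♟ ♟ · ♟ ♟ ♟│7
6│· · · ♝ ♟ ♞ · ·│6
5│· · · · · · · ·│5
4│· · ♗ · ♙ · · ·│4
3│· · · · · · · ♘│3
2│♙ ♙ ♙ ♙ · ♙ ♙ ♙│2
1│♖ ♘ ♗ ♕ ♔ · · ♖│1
  ─────────────────
  a b c d e f g h

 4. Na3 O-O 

  a b c d e f g h
  ─────────────────
8│♜ ♞ ♝ ♛ · ♜ ♚ ·│8
7│♟ ♟ ♟ ♟ · ♟ ♟ ♟│7
6│· · · ♝ ♟ ♞ · ·│6
5│· · · · · · · ·│5
4│· · ♗ · ♙ · · ·│4
3│♘ · · · · · · ♘│3
2│♙ ♙ ♙ ♙ · ♙ ♙ ♙│2
1│♖ · ♗ ♕ ♔ · · ♖│1
  ─────────────────
  a b c d e f g h

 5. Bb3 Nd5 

  a b c d e f g h
  ─────────────────
8│♜ ♞ ♝ ♛ · ♜ ♚ ·│8
7│♟ ♟ ♟ ♟ · ♟ ♟ ♟│7
6│· · · ♝ ♟ · · ·│6
5│· · · ♞ · · · ·│5
4│· · · · ♙ · · ·│4
3│♘ ♗ · · · · · ♘│3
2│♙ ♙ ♙ ♙ · ♙ ♙ ♙│2
1│♖ · ♗ ♕ ♔ · · ♖│1
  ─────────────────
  a b c d e f g h



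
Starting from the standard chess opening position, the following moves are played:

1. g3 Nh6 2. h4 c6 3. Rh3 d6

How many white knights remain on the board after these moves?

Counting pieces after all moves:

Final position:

  a b c d e f g h
  ─────────────────
8│♜ ♞ ♝ ♛ ♚ ♝ · ♜│8
7│♟ ♟ · · ♟ ♟ ♟ ♟│7
6│· · ♟ ♟ · · · ♞│6
5│· · · · · · · ·│5
4│· · · · · · · ♙│4
3│· · · · · · ♙ ♖│3
2│♙ ♙ ♙ ♙ ♙ ♙ · ·│2
1│♖ ♘ ♗ ♕ ♔ ♗ ♘ ·│1
  ─────────────────
  a b c d e f g h


2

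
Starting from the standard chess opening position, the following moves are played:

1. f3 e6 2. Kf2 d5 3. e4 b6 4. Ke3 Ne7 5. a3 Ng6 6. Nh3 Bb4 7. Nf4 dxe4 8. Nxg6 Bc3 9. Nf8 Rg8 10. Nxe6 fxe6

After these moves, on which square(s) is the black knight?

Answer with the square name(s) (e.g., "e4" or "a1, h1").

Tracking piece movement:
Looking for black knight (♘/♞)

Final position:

  a b c d e f g h
  ─────────────────
8│♜ ♞ ♝ ♛ ♚ · ♜ ·│8
7│♟ · ♟ · · · ♟ ♟│7
6│· ♟ · · ♟ · · ·│6
5│· · · · · · · ·│5
4│· · · · ♟ · · ·│4
3│♙ · ♝ · ♔ ♙ · ·│3
2│· ♙ ♙ ♙ · · ♙ ♙│2
1│♖ ♘ ♗ ♕ · ♗ · ♖│1
  ─────────────────
  a b c d e f g h


b8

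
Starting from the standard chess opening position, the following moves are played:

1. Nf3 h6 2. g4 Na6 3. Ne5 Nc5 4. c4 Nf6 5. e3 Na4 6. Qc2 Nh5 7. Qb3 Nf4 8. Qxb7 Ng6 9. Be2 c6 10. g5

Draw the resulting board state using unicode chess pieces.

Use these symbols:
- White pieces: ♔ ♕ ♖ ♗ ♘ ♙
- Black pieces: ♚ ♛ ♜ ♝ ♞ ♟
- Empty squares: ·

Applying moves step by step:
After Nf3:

♜ ♞ ♝ ♛ ♚ ♝ ♞ ♜
♟ ♟ ♟ ♟ ♟ ♟ ♟ ♟
· · · · · · · ·
· · · · · · · ·
· · · · · · · ·
· · · · · ♘ · ·
♙ ♙ ♙ ♙ ♙ ♙ ♙ ♙
♖ ♘ ♗ ♕ ♔ ♗ · ♖


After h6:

♜ ♞ ♝ ♛ ♚ ♝ ♞ ♜
♟ ♟ ♟ ♟ ♟ ♟ ♟ ·
· · · · · · · ♟
· · · · · · · ·
· · · · · · · ·
· · · · · ♘ · ·
♙ ♙ ♙ ♙ ♙ ♙ ♙ ♙
♖ ♘ ♗ ♕ ♔ ♗ · ♖


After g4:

♜ ♞ ♝ ♛ ♚ ♝ ♞ ♜
♟ ♟ ♟ ♟ ♟ ♟ ♟ ·
· · · · · · · ♟
· · · · · · · ·
· · · · · · ♙ ·
· · · · · ♘ · ·
♙ ♙ ♙ ♙ ♙ ♙ · ♙
♖ ♘ ♗ ♕ ♔ ♗ · ♖


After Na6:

♜ · ♝ ♛ ♚ ♝ ♞ ♜
♟ ♟ ♟ ♟ ♟ ♟ ♟ ·
♞ · · · · · · ♟
· · · · · · · ·
· · · · · · ♙ ·
· · · · · ♘ · ·
♙ ♙ ♙ ♙ ♙ ♙ · ♙
♖ ♘ ♗ ♕ ♔ ♗ · ♖


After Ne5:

♜ · ♝ ♛ ♚ ♝ ♞ ♜
♟ ♟ ♟ ♟ ♟ ♟ ♟ ·
♞ · · · · · · ♟
· · · · ♘ · · ·
· · · · · · ♙ ·
· · · · · · · ·
♙ ♙ ♙ ♙ ♙ ♙ · ♙
♖ ♘ ♗ ♕ ♔ ♗ · ♖


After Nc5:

♜ · ♝ ♛ ♚ ♝ ♞ ♜
♟ ♟ ♟ ♟ ♟ ♟ ♟ ·
· · · · · · · ♟
· · ♞ · ♘ · · ·
· · · · · · ♙ ·
· · · · · · · ·
♙ ♙ ♙ ♙ ♙ ♙ · ♙
♖ ♘ ♗ ♕ ♔ ♗ · ♖


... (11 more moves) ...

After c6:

♜ · ♝ ♛ ♚ ♝ · ♜
♟ ♕ · ♟ ♟ ♟ ♟ ·
· · ♟ · · · ♞ ♟
· · · · ♘ · · ·
♞ · ♙ · · · ♙ ·
· · · · ♙ · · ·
♙ ♙ · ♙ ♗ ♙ · ♙
♖ ♘ ♗ · ♔ · · ♖


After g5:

♜ · ♝ ♛ ♚ ♝ · ♜
♟ ♕ · ♟ ♟ ♟ ♟ ·
· · ♟ · · · ♞ ♟
· · · · ♘ · ♙ ·
♞ · ♙ · · · · ·
· · · · ♙ · · ·
♙ ♙ · ♙ ♗ ♙ · ♙
♖ ♘ ♗ · ♔ · · ♖



  a b c d e f g h
  ─────────────────
8│♜ · ♝ ♛ ♚ ♝ · ♜│8
7│♟ ♕ · ♟ ♟ ♟ ♟ ·│7
6│· · ♟ · · · ♞ ♟│6
5│· · · · ♘ · ♙ ·│5
4│♞ · ♙ · · · · ·│4
3│· · · · ♙ · · ·│3
2│♙ ♙ · ♙ ♗ ♙ · ♙│2
1│♖ ♘ ♗ · ♔ · · ♖│1
  ─────────────────
  a b c d e f g h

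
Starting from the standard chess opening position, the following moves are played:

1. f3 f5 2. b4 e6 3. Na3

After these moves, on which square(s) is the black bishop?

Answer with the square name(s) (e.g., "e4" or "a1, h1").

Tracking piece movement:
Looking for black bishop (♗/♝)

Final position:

  a b c d e f g h
  ─────────────────
8│♜ ♞ ♝ ♛ ♚ ♝ ♞ ♜│8
7│♟ ♟ ♟ ♟ · · ♟ ♟│7
6│· · · · ♟ · · ·│6
5│· · · · · ♟ · ·│5
4│· ♙ · · · · · ·│4
3│♘ · · · · ♙ · ·│3
2│♙ · ♙ ♙ ♙ · ♙ ♙│2
1│♖ · ♗ ♕ ♔ ♗ ♘ ♖│1
  ─────────────────
  a b c d e f g h


c8, f8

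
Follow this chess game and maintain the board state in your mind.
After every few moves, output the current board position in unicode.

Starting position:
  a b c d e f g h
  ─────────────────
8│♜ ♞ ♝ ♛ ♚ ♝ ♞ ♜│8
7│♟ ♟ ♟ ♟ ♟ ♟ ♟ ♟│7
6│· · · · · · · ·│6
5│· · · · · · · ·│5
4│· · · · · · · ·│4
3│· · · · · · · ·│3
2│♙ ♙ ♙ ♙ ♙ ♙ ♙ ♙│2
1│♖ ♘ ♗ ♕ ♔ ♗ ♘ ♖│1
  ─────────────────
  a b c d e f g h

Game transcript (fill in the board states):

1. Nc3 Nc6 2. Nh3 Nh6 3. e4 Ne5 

  a b c d e f g h
  ─────────────────
8│♜ · ♝ ♛ ♚ ♝ · ♜│8
7│♟ ♟ ♟ ♟ ♟ ♟ ♟ ♟│7
6│· · · · · · · ♞│6
5│· · · · ♞ · · ·│5
4│· · · · ♙ · · ·│4
3│· · ♘ · · · · ♘│3
2│♙ ♙ ♙ ♙ · ♙ ♙ ♙│2
1│♖ · ♗ ♕ ♔ ♗ · ♖│1
  ─────────────────
  a b c d e f g h

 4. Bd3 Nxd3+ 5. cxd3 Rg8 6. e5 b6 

  a b c d e f g h
  ─────────────────
8│♜ · ♝ ♛ ♚ ♝ ♜ ·│8
7│♟ · ♟ ♟ ♟ ♟ ♟ ♟│7
6│· ♟ · · · · · ♞│6
5│· · · · ♙ · · ·│5
4│· · · · · · · ·│4
3│· · ♘ ♙ · · · ♘│3
2│♙ ♙ · ♙ · ♙ ♙ ♙│2
1│♖ · ♗ ♕ ♔ · · ♖│1
  ─────────────────
  a b c d e f g h

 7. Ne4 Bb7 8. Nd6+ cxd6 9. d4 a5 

  a b c d e f g h
  ─────────────────
8│♜ · · ♛ ♚ ♝ ♜ ·│8
7│· ♝ · ♟ ♟ ♟ ♟ ♟│7
6│· ♟ · ♟ · · · ♞│6
5│♟ · · · ♙ · · ·│5
4│· · · ♙ · · · ·│4
3│· · · · · · · ♘│3
2│♙ ♙ · ♙ · ♙ ♙ ♙│2
1│♖ · ♗ ♕ ♔ · · ♖│1
  ─────────────────
  a b c d e f g h

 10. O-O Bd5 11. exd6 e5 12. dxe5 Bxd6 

  a b c d e f g h
  ─────────────────
8│♜ · · ♛ ♚ · ♜ ·│8
7│· · · ♟ · ♟ ♟ ♟│7
6│· ♟ · ♝ · · · ♞│6
5│♟ · · ♝ ♙ · · ·│5
4│· · · · · · · ·│4
3│· · · · · · · ♘│3
2│♙ ♙ · ♙ · ♙ ♙ ♙│2
1│♖ · ♗ ♕ · ♖ ♔ ·│1
  ─────────────────
  a b c d e f g h

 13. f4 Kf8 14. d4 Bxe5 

  a b c d e f g h
  ─────────────────
8│♜ · · ♛ · ♚ ♜ ·│8
7│· · · ♟ · ♟ ♟ ♟│7
6│· ♟ · · · · · ♞│6
5│♟ · · ♝ ♝ · · ·│5
4│· · · ♙ · ♙ · ·│4
3│· · · · · · · ♘│3
2│♙ ♙ · · · · ♙ ♙│2
1│♖ · ♗ ♕ · ♖ ♔ ·│1
  ─────────────────
  a b c d e f g h


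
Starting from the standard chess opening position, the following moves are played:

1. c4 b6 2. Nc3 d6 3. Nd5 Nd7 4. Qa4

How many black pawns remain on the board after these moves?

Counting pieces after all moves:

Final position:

  a b c d e f g h
  ─────────────────
8│♜ · ♝ ♛ ♚ ♝ ♞ ♜│8
7│♟ · ♟ ♞ ♟ ♟ ♟ ♟│7
6│· ♟ · ♟ · · · ·│6
5│· · · ♘ · · · ·│5
4│♕ · ♙ · · · · ·│4
3│· · · · · · · ·│3
2│♙ ♙ · ♙ ♙ ♙ ♙ ♙│2
1│♖ · ♗ · ♔ ♗ ♘ ♖│1
  ─────────────────
  a b c d e f g h


8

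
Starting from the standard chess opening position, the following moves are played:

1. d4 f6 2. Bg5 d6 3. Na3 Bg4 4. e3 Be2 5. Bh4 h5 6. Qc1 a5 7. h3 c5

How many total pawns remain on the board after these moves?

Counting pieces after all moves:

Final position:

  a b c d e f g h
  ─────────────────
8│♜ ♞ · ♛ ♚ ♝ ♞ ♜│8
7│· ♟ · · ♟ · ♟ ·│7
6│· · · ♟ · ♟ · ·│6
5│♟ · ♟ · · · · ♟│5
4│· · · ♙ · · · ♗│4
3│♘ · · · ♙ · · ♙│3
2│♙ ♙ ♙ · ♝ ♙ ♙ ·│2
1│♖ · ♕ · ♔ ♗ ♘ ♖│1
  ─────────────────
  a b c d e f g h


16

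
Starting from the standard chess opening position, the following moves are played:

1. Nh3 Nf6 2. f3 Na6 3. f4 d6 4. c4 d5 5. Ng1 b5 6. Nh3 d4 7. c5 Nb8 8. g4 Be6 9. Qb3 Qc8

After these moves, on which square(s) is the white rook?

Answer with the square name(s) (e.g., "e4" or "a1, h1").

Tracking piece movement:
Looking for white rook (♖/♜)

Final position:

  a b c d e f g h
  ─────────────────
8│♜ ♞ ♛ · ♚ ♝ · ♜│8
7│♟ · ♟ · ♟ ♟ ♟ ♟│7
6│· · · · ♝ ♞ · ·│6
5│· ♟ ♙ · · · · ·│5
4│· · · ♟ · ♙ ♙ ·│4
3│· ♕ · · · · · ♘│3
2│♙ ♙ · ♙ ♙ · · ♙│2
1│♖ ♘ ♗ · ♔ ♗ · ♖│1
  ─────────────────
  a b c d e f g h


a1, h1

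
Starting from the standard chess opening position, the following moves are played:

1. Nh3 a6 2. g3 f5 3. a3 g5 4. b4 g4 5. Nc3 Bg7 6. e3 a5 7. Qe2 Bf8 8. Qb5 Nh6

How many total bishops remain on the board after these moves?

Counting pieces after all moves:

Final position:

  a b c d e f g h
  ─────────────────
8│♜ ♞ ♝ ♛ ♚ ♝ · ♜│8
7│· ♟ ♟ ♟ ♟ · · ♟│7
6│· · · · · · · ♞│6
5│♟ ♕ · · · ♟ · ·│5
4│· ♙ · · · · ♟ ·│4
3│♙ · ♘ · ♙ · ♙ ♘│3
2│· · ♙ ♙ · ♙ · ♙│2
1│♖ · ♗ · ♔ ♗ · ♖│1
  ─────────────────
  a b c d e f g h


4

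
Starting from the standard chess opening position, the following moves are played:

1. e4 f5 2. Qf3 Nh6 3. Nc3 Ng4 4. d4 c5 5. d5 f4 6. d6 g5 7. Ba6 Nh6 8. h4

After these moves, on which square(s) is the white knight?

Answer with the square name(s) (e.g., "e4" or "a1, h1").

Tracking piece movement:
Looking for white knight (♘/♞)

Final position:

  a b c d e f g h
  ─────────────────
8│♜ ♞ ♝ ♛ ♚ ♝ · ♜│8
7│♟ ♟ · ♟ ♟ · · ♟│7
6│♗ · · ♙ · · · ♞│6
5│· · ♟ · · · ♟ ·│5
4│· · · · ♙ ♟ · ♙│4
3│· · ♘ · · ♕ · ·│3
2│♙ ♙ ♙ · · ♙ ♙ ·│2
1│♖ · ♗ · ♔ · ♘ ♖│1
  ─────────────────
  a b c d e f g h


c3, g1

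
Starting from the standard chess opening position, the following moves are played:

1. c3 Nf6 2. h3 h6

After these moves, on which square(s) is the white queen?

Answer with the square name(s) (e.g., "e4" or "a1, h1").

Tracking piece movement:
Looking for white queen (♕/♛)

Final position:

  a b c d e f g h
  ─────────────────
8│♜ ♞ ♝ ♛ ♚ ♝ · ♜│8
7│♟ ♟ ♟ ♟ ♟ ♟ ♟ ·│7
6│· · · · · ♞ · ♟│6
5│· · · · · · · ·│5
4│· · · · · · · ·│4
3│· · ♙ · · · · ♙│3
2│♙ ♙ · ♙ ♙ ♙ ♙ ·│2
1│♖ ♘ ♗ ♕ ♔ ♗ ♘ ♖│1
  ─────────────────
  a b c d e f g h


d1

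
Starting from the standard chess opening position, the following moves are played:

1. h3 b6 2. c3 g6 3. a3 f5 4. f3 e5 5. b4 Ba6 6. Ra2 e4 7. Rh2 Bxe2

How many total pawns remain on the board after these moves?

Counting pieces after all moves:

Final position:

  a b c d e f g h
  ─────────────────
8│♜ ♞ · ♛ ♚ ♝ ♞ ♜│8
7│♟ · ♟ ♟ · · · ♟│7
6│· ♟ · · · · ♟ ·│6
5│· · · · · ♟ · ·│5
4│· ♙ · · ♟ · · ·│4
3│♙ · ♙ · · ♙ · ♙│3
2│♖ · · ♙ ♝ · ♙ ♖│2
1│· ♘ ♗ ♕ ♔ ♗ ♘ ·│1
  ─────────────────
  a b c d e f g h


15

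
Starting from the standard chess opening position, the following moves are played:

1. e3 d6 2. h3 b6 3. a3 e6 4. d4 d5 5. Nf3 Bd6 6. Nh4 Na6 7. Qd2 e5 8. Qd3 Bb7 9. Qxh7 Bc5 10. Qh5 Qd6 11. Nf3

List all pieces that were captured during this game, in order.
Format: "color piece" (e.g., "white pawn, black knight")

Tracking captures:
  Qxh7: captured black pawn

black pawn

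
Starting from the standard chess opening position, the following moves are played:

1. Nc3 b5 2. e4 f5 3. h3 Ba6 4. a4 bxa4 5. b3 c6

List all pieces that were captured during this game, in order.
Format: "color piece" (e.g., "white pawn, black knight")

Tracking captures:
  bxa4: captured white pawn

white pawn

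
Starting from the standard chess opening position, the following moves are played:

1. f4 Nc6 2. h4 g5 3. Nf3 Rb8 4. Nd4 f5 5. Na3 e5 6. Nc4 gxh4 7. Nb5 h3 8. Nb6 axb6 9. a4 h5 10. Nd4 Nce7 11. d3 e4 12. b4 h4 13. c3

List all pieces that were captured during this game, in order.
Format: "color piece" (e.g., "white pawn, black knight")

Tracking captures:
  gxh4: captured white pawn
  axb6: captured white knight

white pawn, white knight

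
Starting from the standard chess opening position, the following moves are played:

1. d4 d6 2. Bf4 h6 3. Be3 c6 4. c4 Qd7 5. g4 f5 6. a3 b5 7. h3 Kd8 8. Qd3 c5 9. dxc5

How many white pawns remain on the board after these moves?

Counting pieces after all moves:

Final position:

  a b c d e f g h
  ─────────────────
8│♜ ♞ ♝ ♚ · ♝ ♞ ♜│8
7│♟ · · ♛ ♟ · ♟ ·│7
6│· · · ♟ · · · ♟│6
5│· ♟ ♙ · · ♟ · ·│5
4│· · ♙ · · · ♙ ·│4
3│♙ · · ♕ ♗ · · ♙│3
2│· ♙ · · ♙ ♙ · ·│2
1│♖ ♘ · · ♔ ♗ ♘ ♖│1
  ─────────────────
  a b c d e f g h


8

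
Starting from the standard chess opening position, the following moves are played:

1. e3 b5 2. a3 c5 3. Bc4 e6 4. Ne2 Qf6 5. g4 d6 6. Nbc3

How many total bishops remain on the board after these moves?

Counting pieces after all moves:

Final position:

  a b c d e f g h
  ─────────────────
8│♜ ♞ ♝ · ♚ ♝ ♞ ♜│8
7│♟ · · · · ♟ ♟ ♟│7
6│· · · ♟ ♟ ♛ · ·│6
5│· ♟ ♟ · · · · ·│5
4│· · ♗ · · · ♙ ·│4
3│♙ · ♘ · ♙ · · ·│3
2│· ♙ ♙ ♙ ♘ ♙ · ♙│2
1│♖ · ♗ ♕ ♔ · · ♖│1
  ─────────────────
  a b c d e f g h


4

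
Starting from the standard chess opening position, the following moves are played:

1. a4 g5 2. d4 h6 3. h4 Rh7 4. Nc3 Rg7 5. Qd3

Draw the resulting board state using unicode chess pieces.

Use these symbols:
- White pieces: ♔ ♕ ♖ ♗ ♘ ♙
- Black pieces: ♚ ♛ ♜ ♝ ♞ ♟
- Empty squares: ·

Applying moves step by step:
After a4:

♜ ♞ ♝ ♛ ♚ ♝ ♞ ♜
♟ ♟ ♟ ♟ ♟ ♟ ♟ ♟
· · · · · · · ·
· · · · · · · ·
♙ · · · · · · ·
· · · · · · · ·
· ♙ ♙ ♙ ♙ ♙ ♙ ♙
♖ ♘ ♗ ♕ ♔ ♗ ♘ ♖


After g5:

♜ ♞ ♝ ♛ ♚ ♝ ♞ ♜
♟ ♟ ♟ ♟ ♟ ♟ · ♟
· · · · · · · ·
· · · · · · ♟ ·
♙ · · · · · · ·
· · · · · · · ·
· ♙ ♙ ♙ ♙ ♙ ♙ ♙
♖ ♘ ♗ ♕ ♔ ♗ ♘ ♖


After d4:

♜ ♞ ♝ ♛ ♚ ♝ ♞ ♜
♟ ♟ ♟ ♟ ♟ ♟ · ♟
· · · · · · · ·
· · · · · · ♟ ·
♙ · · ♙ · · · ·
· · · · · · · ·
· ♙ ♙ · ♙ ♙ ♙ ♙
♖ ♘ ♗ ♕ ♔ ♗ ♘ ♖


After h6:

♜ ♞ ♝ ♛ ♚ ♝ ♞ ♜
♟ ♟ ♟ ♟ ♟ ♟ · ·
· · · · · · · ♟
· · · · · · ♟ ·
♙ · · ♙ · · · ·
· · · · · · · ·
· ♙ ♙ · ♙ ♙ ♙ ♙
♖ ♘ ♗ ♕ ♔ ♗ ♘ ♖


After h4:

♜ ♞ ♝ ♛ ♚ ♝ ♞ ♜
♟ ♟ ♟ ♟ ♟ ♟ · ·
· · · · · · · ♟
· · · · · · ♟ ·
♙ · · ♙ · · · ♙
· · · · · · · ·
· ♙ ♙ · ♙ ♙ ♙ ·
♖ ♘ ♗ ♕ ♔ ♗ ♘ ♖


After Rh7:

♜ ♞ ♝ ♛ ♚ ♝ ♞ ·
♟ ♟ ♟ ♟ ♟ ♟ · ♜
· · · · · · · ♟
· · · · · · ♟ ·
♙ · · ♙ · · · ♙
· · · · · · · ·
· ♙ ♙ · ♙ ♙ ♙ ·
♖ ♘ ♗ ♕ ♔ ♗ ♘ ♖


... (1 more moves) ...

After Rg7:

♜ ♞ ♝ ♛ ♚ ♝ ♞ ·
♟ ♟ ♟ ♟ ♟ ♟ ♜ ·
· · · · · · · ♟
· · · · · · ♟ ·
♙ · · ♙ · · · ♙
· · ♘ · · · · ·
· ♙ ♙ · ♙ ♙ ♙ ·
♖ · ♗ ♕ ♔ ♗ ♘ ♖


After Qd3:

♜ ♞ ♝ ♛ ♚ ♝ ♞ ·
♟ ♟ ♟ ♟ ♟ ♟ ♜ ·
· · · · · · · ♟
· · · · · · ♟ ·
♙ · · ♙ · · · ♙
· · ♘ ♕ · · · ·
· ♙ ♙ · ♙ ♙ ♙ ·
♖ · ♗ · ♔ ♗ ♘ ♖



  a b c d e f g h
  ─────────────────
8│♜ ♞ ♝ ♛ ♚ ♝ ♞ ·│8
7│♟ ♟ ♟ ♟ ♟ ♟ ♜ ·│7
6│· · · · · · · ♟│6
5│· · · · · · ♟ ·│5
4│♙ · · ♙ · · · ♙│4
3│· · ♘ ♕ · · · ·│3
2│· ♙ ♙ · ♙ ♙ ♙ ·│2
1│♖ · ♗ · ♔ ♗ ♘ ♖│1
  ─────────────────
  a b c d e f g h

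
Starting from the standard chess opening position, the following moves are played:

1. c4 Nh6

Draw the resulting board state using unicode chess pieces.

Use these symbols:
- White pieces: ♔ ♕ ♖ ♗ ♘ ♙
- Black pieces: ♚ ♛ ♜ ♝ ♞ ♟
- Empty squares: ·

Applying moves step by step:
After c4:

♜ ♞ ♝ ♛ ♚ ♝ ♞ ♜
♟ ♟ ♟ ♟ ♟ ♟ ♟ ♟
· · · · · · · ·
· · · · · · · ·
· · ♙ · · · · ·
· · · · · · · ·
♙ ♙ · ♙ ♙ ♙ ♙ ♙
♖ ♘ ♗ ♕ ♔ ♗ ♘ ♖


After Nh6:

♜ ♞ ♝ ♛ ♚ ♝ · ♜
♟ ♟ ♟ ♟ ♟ ♟ ♟ ♟
· · · · · · · ♞
· · · · · · · ·
· · ♙ · · · · ·
· · · · · · · ·
♙ ♙ · ♙ ♙ ♙ ♙ ♙
♖ ♘ ♗ ♕ ♔ ♗ ♘ ♖



  a b c d e f g h
  ─────────────────
8│♜ ♞ ♝ ♛ ♚ ♝ · ♜│8
7│♟ ♟ ♟ ♟ ♟ ♟ ♟ ♟│7
6│· · · · · · · ♞│6
5│· · · · · · · ·│5
4│· · ♙ · · · · ·│4
3│· · · · · · · ·│3
2│♙ ♙ · ♙ ♙ ♙ ♙ ♙│2
1│♖ ♘ ♗ ♕ ♔ ♗ ♘ ♖│1
  ─────────────────
  a b c d e f g h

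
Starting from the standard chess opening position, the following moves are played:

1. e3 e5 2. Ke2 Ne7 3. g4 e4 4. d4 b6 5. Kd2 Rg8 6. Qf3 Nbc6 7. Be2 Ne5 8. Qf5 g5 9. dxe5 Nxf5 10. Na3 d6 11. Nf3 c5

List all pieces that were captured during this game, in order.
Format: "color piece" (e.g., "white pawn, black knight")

Tracking captures:
  dxe5: captured black knight
  Nxf5: captured white queen

black knight, white queen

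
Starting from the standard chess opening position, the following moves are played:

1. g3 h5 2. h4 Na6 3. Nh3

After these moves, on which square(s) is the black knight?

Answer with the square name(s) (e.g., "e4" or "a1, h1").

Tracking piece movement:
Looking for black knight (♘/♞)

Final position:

  a b c d e f g h
  ─────────────────
8│♜ · ♝ ♛ ♚ ♝ ♞ ♜│8
7│♟ ♟ ♟ ♟ ♟ ♟ ♟ ·│7
6│♞ · · · · · · ·│6
5│· · · · · · · ♟│5
4│· · · · · · · ♙│4
3│· · · · · · ♙ ♘│3
2│♙ ♙ ♙ ♙ ♙ ♙ · ·│2
1│♖ ♘ ♗ ♕ ♔ ♗ · ♖│1
  ─────────────────
  a b c d e f g h


a6, g8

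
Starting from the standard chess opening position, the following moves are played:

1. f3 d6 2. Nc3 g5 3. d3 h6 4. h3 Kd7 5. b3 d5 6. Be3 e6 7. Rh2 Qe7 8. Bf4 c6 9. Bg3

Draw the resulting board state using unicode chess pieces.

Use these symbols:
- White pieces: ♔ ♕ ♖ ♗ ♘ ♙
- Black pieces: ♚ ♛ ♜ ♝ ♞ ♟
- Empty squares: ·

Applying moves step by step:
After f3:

♜ ♞ ♝ ♛ ♚ ♝ ♞ ♜
♟ ♟ ♟ ♟ ♟ ♟ ♟ ♟
· · · · · · · ·
· · · · · · · ·
· · · · · · · ·
· · · · · ♙ · ·
♙ ♙ ♙ ♙ ♙ · ♙ ♙
♖ ♘ ♗ ♕ ♔ ♗ ♘ ♖


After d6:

♜ ♞ ♝ ♛ ♚ ♝ ♞ ♜
♟ ♟ ♟ · ♟ ♟ ♟ ♟
· · · ♟ · · · ·
· · · · · · · ·
· · · · · · · ·
· · · · · ♙ · ·
♙ ♙ ♙ ♙ ♙ · ♙ ♙
♖ ♘ ♗ ♕ ♔ ♗ ♘ ♖


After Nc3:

♜ ♞ ♝ ♛ ♚ ♝ ♞ ♜
♟ ♟ ♟ · ♟ ♟ ♟ ♟
· · · ♟ · · · ·
· · · · · · · ·
· · · · · · · ·
· · ♘ · · ♙ · ·
♙ ♙ ♙ ♙ ♙ · ♙ ♙
♖ · ♗ ♕ ♔ ♗ ♘ ♖


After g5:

♜ ♞ ♝ ♛ ♚ ♝ ♞ ♜
♟ ♟ ♟ · ♟ ♟ · ♟
· · · ♟ · · · ·
· · · · · · ♟ ·
· · · · · · · ·
· · ♘ · · ♙ · ·
♙ ♙ ♙ ♙ ♙ · ♙ ♙
♖ · ♗ ♕ ♔ ♗ ♘ ♖


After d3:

♜ ♞ ♝ ♛ ♚ ♝ ♞ ♜
♟ ♟ ♟ · ♟ ♟ · ♟
· · · ♟ · · · ·
· · · · · · ♟ ·
· · · · · · · ·
· · ♘ ♙ · ♙ · ·
♙ ♙ ♙ · ♙ · ♙ ♙
♖ · ♗ ♕ ♔ ♗ ♘ ♖


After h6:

♜ ♞ ♝ ♛ ♚ ♝ ♞ ♜
♟ ♟ ♟ · ♟ ♟ · ·
· · · ♟ · · · ♟
· · · · · · ♟ ·
· · · · · · · ·
· · ♘ ♙ · ♙ · ·
♙ ♙ ♙ · ♙ · ♙ ♙
♖ · ♗ ♕ ♔ ♗ ♘ ♖


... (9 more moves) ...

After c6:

♜ ♞ ♝ · · ♝ ♞ ♜
♟ ♟ · ♚ ♛ ♟ · ·
· · ♟ · ♟ · · ♟
· · · ♟ · · ♟ ·
· · · · · ♗ · ·
· ♙ ♘ ♙ · ♙ · ♙
♙ · ♙ · ♙ · ♙ ♖
♖ · · ♕ ♔ ♗ ♘ ·


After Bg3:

♜ ♞ ♝ · · ♝ ♞ ♜
♟ ♟ · ♚ ♛ ♟ · ·
· · ♟ · ♟ · · ♟
· · · ♟ · · ♟ ·
· · · · · · · ·
· ♙ ♘ ♙ · ♙ ♗ ♙
♙ · ♙ · ♙ · ♙ ♖
♖ · · ♕ ♔ ♗ ♘ ·



  a b c d e f g h
  ─────────────────
8│♜ ♞ ♝ · · ♝ ♞ ♜│8
7│♟ ♟ · ♚ ♛ ♟ · ·│7
6│· · ♟ · ♟ · · ♟│6
5│· · · ♟ · · ♟ ·│5
4│· · · · · · · ·│4
3│· ♙ ♘ ♙ · ♙ ♗ ♙│3
2│♙ · ♙ · ♙ · ♙ ♖│2
1│♖ · · ♕ ♔ ♗ ♘ ·│1
  ─────────────────
  a b c d e f g h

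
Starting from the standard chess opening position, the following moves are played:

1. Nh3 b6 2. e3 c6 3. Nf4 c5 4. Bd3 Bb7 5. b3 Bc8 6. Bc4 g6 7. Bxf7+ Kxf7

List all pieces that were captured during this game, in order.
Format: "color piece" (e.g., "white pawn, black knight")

Tracking captures:
  Bxf7+: captured black pawn
  Kxf7: captured white bishop

black pawn, white bishop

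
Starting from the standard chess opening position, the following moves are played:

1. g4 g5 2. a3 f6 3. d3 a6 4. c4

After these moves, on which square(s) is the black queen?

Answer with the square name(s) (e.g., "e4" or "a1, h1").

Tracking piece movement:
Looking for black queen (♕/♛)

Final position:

  a b c d e f g h
  ─────────────────
8│♜ ♞ ♝ ♛ ♚ ♝ ♞ ♜│8
7│· ♟ ♟ ♟ ♟ · · ♟│7
6│♟ · · · · ♟ · ·│6
5│· · · · · · ♟ ·│5
4│· · ♙ · · · ♙ ·│4
3│♙ · · ♙ · · · ·│3
2│· ♙ · · ♙ ♙ · ♙│2
1│♖ ♘ ♗ ♕ ♔ ♗ ♘ ♖│1
  ─────────────────
  a b c d e f g h


d8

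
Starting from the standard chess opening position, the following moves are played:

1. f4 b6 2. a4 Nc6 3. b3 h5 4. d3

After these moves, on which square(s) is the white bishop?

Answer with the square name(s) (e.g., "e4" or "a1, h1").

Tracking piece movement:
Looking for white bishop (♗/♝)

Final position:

  a b c d e f g h
  ─────────────────
8│♜ · ♝ ♛ ♚ ♝ ♞ ♜│8
7│♟ · ♟ ♟ ♟ ♟ ♟ ·│7
6│· ♟ ♞ · · · · ·│6
5│· · · · · · · ♟│5
4│♙ · · · · ♙ · ·│4
3│· ♙ · ♙ · · · ·│3
2│· · ♙ · ♙ · ♙ ♙│2
1│♖ ♘ ♗ ♕ ♔ ♗ ♘ ♖│1
  ─────────────────
  a b c d e f g h


c1, f1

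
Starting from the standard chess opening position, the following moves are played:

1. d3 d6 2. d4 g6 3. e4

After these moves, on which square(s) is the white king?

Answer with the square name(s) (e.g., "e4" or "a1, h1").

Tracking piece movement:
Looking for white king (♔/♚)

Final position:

  a b c d e f g h
  ─────────────────
8│♜ ♞ ♝ ♛ ♚ ♝ ♞ ♜│8
7│♟ ♟ ♟ · ♟ ♟ · ♟│7
6│· · · ♟ · · ♟ ·│6
5│· · · · · · · ·│5
4│· · · ♙ ♙ · · ·│4
3│· · · · · · · ·│3
2│♙ ♙ ♙ · · ♙ ♙ ♙│2
1│♖ ♘ ♗ ♕ ♔ ♗ ♘ ♖│1
  ─────────────────
  a b c d e f g h


e1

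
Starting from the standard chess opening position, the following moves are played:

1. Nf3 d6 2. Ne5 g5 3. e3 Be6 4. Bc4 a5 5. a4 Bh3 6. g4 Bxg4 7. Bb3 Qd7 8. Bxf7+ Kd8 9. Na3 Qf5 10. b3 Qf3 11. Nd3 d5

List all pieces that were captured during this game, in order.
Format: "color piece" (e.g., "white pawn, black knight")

Tracking captures:
  Bxg4: captured white pawn
  Bxf7+: captured black pawn

white pawn, black pawn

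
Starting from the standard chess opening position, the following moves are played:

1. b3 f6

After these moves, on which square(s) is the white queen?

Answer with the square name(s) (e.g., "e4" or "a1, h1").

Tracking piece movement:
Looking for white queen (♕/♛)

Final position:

  a b c d e f g h
  ─────────────────
8│♜ ♞ ♝ ♛ ♚ ♝ ♞ ♜│8
7│♟ ♟ ♟ ♟ ♟ · ♟ ♟│7
6│· · · · · ♟ · ·│6
5│· · · · · · · ·│5
4│· · · · · · · ·│4
3│· ♙ · · · · · ·│3
2│♙ · ♙ ♙ ♙ ♙ ♙ ♙│2
1│♖ ♘ ♗ ♕ ♔ ♗ ♘ ♖│1
  ─────────────────
  a b c d e f g h


d1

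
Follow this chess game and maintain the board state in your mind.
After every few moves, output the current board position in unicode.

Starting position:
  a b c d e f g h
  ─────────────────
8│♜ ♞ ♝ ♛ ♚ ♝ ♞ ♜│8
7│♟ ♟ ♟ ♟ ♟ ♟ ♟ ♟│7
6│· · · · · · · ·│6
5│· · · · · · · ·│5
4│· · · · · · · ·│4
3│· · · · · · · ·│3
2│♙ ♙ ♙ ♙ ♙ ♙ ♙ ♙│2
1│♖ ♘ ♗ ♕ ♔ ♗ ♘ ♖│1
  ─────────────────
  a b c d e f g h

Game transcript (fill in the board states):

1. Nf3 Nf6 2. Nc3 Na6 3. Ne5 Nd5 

  a b c d e f g h
  ─────────────────
8│♜ · ♝ ♛ ♚ ♝ · ♜│8
7│♟ ♟ ♟ ♟ ♟ ♟ ♟ ♟│7
6│♞ · · · · · · ·│6
5│· · · ♞ ♘ · · ·│5
4│· · · · · · · ·│4
3│· · ♘ · · · · ·│3
2│♙ ♙ ♙ ♙ ♙ ♙ ♙ ♙│2
1│♖ · ♗ ♕ ♔ ♗ · ♖│1
  ─────────────────
  a b c d e f g h

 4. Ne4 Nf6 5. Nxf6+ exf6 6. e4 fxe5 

  a b c d e f g h
  ─────────────────
8│♜ · ♝ ♛ ♚ ♝ · ♜│8
7│♟ ♟ ♟ ♟ · ♟ ♟ ♟│7
6│♞ · · · · · · ·│6
5│· · · · ♟ · · ·│5
4│· · · · ♙ · · ·│4
3│· · · · · · · ·│3
2│♙ ♙ ♙ ♙ · ♙ ♙ ♙│2
1│♖ · ♗ ♕ ♔ ♗ · ♖│1
  ─────────────────
  a b c d e f g h

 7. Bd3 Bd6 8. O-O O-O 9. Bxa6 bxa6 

  a b c d e f g h
  ─────────────────
8│♜ · ♝ ♛ · ♜ ♚ ·│8
7│♟ · ♟ ♟ · ♟ ♟ ♟│7
6│♟ · · ♝ · · · ·│6
5│· · · · ♟ · · ·│5
4│· · · · ♙ · · ·│4
3│· · · · · · · ·│3
2│♙ ♙ ♙ ♙ · ♙ ♙ ♙│2
1│♖ · ♗ ♕ · ♖ ♔ ·│1
  ─────────────────
  a b c d e f g h

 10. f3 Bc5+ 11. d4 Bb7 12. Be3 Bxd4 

  a b c d e f g h
  ─────────────────
8│♜ · · ♛ · ♜ ♚ ·│8
7│♟ ♝ ♟ ♟ · ♟ ♟ ♟│7
6│♟ · · · · · · ·│6
5│· · · · ♟ · · ·│5
4│· · · ♝ ♙ · · ·│4
3│· · · · ♗ ♙ · ·│3
2│♙ ♙ ♙ · · · ♙ ♙│2
1│♖ · · ♕ · ♖ ♔ ·│1
  ─────────────────
  a b c d e f g h

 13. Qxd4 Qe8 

  a b c d e f g h
  ─────────────────
8│♜ · · · ♛ ♜ ♚ ·│8
7│♟ ♝ ♟ ♟ · ♟ ♟ ♟│7
6│♟ · · · · · · ·│6
5│· · · · ♟ · · ·│5
4│· · · ♕ ♙ · · ·│4
3│· · · · ♗ ♙ · ·│3
2│♙ ♙ ♙ · · · ♙ ♙│2
1│♖ · · · · ♖ ♔ ·│1
  ─────────────────
  a b c d e f g h


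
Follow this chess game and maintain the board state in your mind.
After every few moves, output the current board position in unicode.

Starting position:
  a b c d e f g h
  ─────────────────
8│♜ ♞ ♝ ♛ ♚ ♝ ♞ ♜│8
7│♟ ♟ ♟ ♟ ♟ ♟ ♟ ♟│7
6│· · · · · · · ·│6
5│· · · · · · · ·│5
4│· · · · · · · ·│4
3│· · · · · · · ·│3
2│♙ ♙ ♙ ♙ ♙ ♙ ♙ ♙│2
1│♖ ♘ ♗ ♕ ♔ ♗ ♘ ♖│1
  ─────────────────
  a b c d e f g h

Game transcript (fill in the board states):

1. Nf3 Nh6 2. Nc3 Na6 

  a b c d e f g h
  ─────────────────
8│♜ · ♝ ♛ ♚ ♝ · ♜│8
7│♟ ♟ ♟ ♟ ♟ ♟ ♟ ♟│7
6│♞ · · · · · · ♞│6
5│· · · · · · · ·│5
4│· · · · · · · ·│4
3│· · ♘ · · ♘ · ·│3
2│♙ ♙ ♙ ♙ ♙ ♙ ♙ ♙│2
1│♖ · ♗ ♕ ♔ ♗ · ♖│1
  ─────────────────
  a b c d e f g h

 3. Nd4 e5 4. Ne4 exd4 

  a b c d e f g h
  ─────────────────
8│♜ · ♝ ♛ ♚ ♝ · ♜│8
7│♟ ♟ ♟ ♟ · ♟ ♟ ♟│7
6│♞ · · · · · · ♞│6
5│· · · · · · · ·│5
4│· · · ♟ ♘ · · ·│4
3│· · · · · · · ·│3
2│♙ ♙ ♙ ♙ ♙ ♙ ♙ ♙│2
1│♖ · ♗ ♕ ♔ ♗ · ♖│1
  ─────────────────
  a b c d e f g h

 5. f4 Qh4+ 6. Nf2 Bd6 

  a b c d e f g h
  ─────────────────
8│♜ · ♝ · ♚ · · ♜│8
7│♟ ♟ ♟ ♟ · ♟ ♟ ♟│7
6│♞ · · ♝ · · · ♞│6
5│· · · · · · · ·│5
4│· · · ♟ · ♙ · ♛│4
3│· · · · · · · ·│3
2│♙ ♙ ♙ ♙ ♙ ♘ ♙ ♙│2
1│♖ · ♗ ♕ ♔ ♗ · ♖│1
  ─────────────────
  a b c d e f g h

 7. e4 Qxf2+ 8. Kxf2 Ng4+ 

  a b c d e f g h
  ─────────────────
8│♜ · ♝ · ♚ · · ♜│8
7│♟ ♟ ♟ ♟ · ♟ ♟ ♟│7
6│♞ · · ♝ · · · ·│6
5│· · · · · · · ·│5
4│· · · ♟ ♙ ♙ ♞ ·│4
3│· · · · · · · ·│3
2│♙ ♙ ♙ ♙ · ♔ ♙ ♙│2
1│♖ · ♗ ♕ · ♗ · ♖│1
  ─────────────────
  a b c d e f g h

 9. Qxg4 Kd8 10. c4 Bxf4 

  a b c d e f g h
  ─────────────────
8│♜ · ♝ ♚ · · · ♜│8
7│♟ ♟ ♟ ♟ · ♟ ♟ ♟│7
6│♞ · · · · · · ·│6
5│· · · · · · · ·│5
4│· · ♙ ♟ ♙ ♝ ♕ ·│4
3│· · · · · · · ·│3
2│♙ ♙ · ♙ · ♔ ♙ ♙│2
1│♖ · ♗ · · ♗ · ♖│1
  ─────────────────
  a b c d e f g h



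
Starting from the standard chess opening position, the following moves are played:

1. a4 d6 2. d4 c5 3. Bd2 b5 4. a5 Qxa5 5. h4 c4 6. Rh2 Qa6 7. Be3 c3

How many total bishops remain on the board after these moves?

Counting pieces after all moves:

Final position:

  a b c d e f g h
  ─────────────────
8│♜ ♞ ♝ · ♚ ♝ ♞ ♜│8
7│♟ · · · ♟ ♟ ♟ ♟│7
6│♛ · · ♟ · · · ·│6
5│· ♟ · · · · · ·│5
4│· · · ♙ · · · ♙│4
3│· · ♟ · ♗ · · ·│3
2│· ♙ ♙ · ♙ ♙ ♙ ♖│2
1│♖ ♘ · ♕ ♔ ♗ ♘ ·│1
  ─────────────────
  a b c d e f g h


4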